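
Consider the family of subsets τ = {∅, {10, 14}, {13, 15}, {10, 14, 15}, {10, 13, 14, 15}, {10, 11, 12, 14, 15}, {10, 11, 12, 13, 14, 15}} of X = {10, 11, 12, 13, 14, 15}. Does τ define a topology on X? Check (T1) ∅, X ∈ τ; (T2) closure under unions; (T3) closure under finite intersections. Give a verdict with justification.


τ is NOT a topology on X.

Axiom (T1): ∅ ∈ τ? Yes; X ∈ τ? Yes.
Axiom (T2/T3): check pairwise unions and intersections of members of τ.
Counterexample for (T3): {13, 15} ∩ {10, 14, 15} = {15} ∉ τ. Therefore τ is NOT a topology.


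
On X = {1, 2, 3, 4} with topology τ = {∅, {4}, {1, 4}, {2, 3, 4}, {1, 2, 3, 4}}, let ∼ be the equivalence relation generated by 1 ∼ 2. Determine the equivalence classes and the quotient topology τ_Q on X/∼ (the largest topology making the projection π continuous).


X/∼ = {[1=2], [3], [4]}; |τ_Q| = 3.

Equivalence classes: [1=2], [3], [4].
Quotient map π: X → X/∼ sends 1 ↦ [1=2], 2 ↦ [1=2], 3 ↦ [3], 4 ↦ [4].
For each subset V ⊆ X/∼, compute π^{-1}(V) ⊆ X and check whether π^{-1}(V) ∈ τ. V is open in τ_Q iff π^{-1}(V) ∈ τ.
  V = {}: π^{-1}(V) = ∅ ∈ τ ✓.
  V = {[1=2]}: π^{-1}(V) = {1, 2} ∉ τ ✗.
  V = {[3]}: π^{-1}(V) = {3} ∉ τ ✗.
  V = {[1=2], [3]}: π^{-1}(V) = {1, 2, 3} ∉ τ ✗.
  V = {[4]}: π^{-1}(V) = {4} ∈ τ ✓.
  V = {[1=2], [4]}: π^{-1}(V) = {1, 2, 4} ∉ τ ✗.
  V = {[3], [4]}: π^{-1}(V) = {3, 4} ∉ τ ✗.
  V = {[1=2], [3], [4]}: π^{-1}(V) = {1, 2, 3, 4} ∈ τ ✓.
Open sets in the quotient: τ_Q = {{}, {[4]}, {[1=2], [3], [4]}} (3 elements).


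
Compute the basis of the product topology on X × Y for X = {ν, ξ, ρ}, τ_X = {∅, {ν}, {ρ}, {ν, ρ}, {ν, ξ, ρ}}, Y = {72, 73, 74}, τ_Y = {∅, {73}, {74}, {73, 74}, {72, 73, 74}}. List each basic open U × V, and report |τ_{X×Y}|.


Basis B = {∅ × ∅, {ν} × {73}, {ν} × {74}, {ρ} × {73}, {ρ} × {74}, {ν} × {73, 74}, {ν, ρ} × {73}, {ν, ρ} × {74}, {ρ} × {73, 74}, {ν} × {72, 73, 74}, {ν, ξ, ρ} × {73}, {ν, ξ, ρ} × {74}, {ρ} × {72, 73, 74}, {ν, ρ} × {73, 74}, {ν, ρ} × {72, 73, 74}, {ν, ξ, ρ} × {73, 74}, {ν, ξ, ρ} × {72, 73, 74}}; |τ_{X×Y}| = 48.

Enumerate products U × V with U ∈ τ_X, V ∈ τ_Y (deduplicated):
  ∅ × ∅ = {} (∅)
  {ν} × {73} = {(ν,73)}
  {ν} × {74} = {(ν,74)}
  {ρ} × {73} = {(ρ,73)}
  {ρ} × {74} = {(ρ,74)}
  {ν} × {73, 74} = {(ν,73), (ν,74)}
  {ν, ρ} × {73} = {(ν,73), (ρ,73)}
  {ν, ρ} × {74} = {(ν,74), (ρ,74)}
  {ρ} × {73, 74} = {(ρ,73), (ρ,74)}
  {ν} × {72, 73, 74} = {(ν,72), (ν,73), (ν,74)}
  {ν, ξ, ρ} × {73} = {(ν,73), (ξ,73), (ρ,73)}
  {ν, ξ, ρ} × {74} = {(ν,74), (ξ,74), (ρ,74)}
  {ρ} × {72, 73, 74} = {(ρ,72), (ρ,73), (ρ,74)}
  {ν, ρ} × {73, 74} = {(ν,73), (ν,74), (ρ,73), (ρ,74)}
  {ν, ρ} × {72, 73, 74} = {(ν,72), (ν,73), (ν,74), (ρ,72), (ρ,73), (ρ,74)}
  {ν, ξ, ρ} × {73, 74} = {(ν,73), (ν,74), (ξ,73), (ξ,74), (ρ,73), (ρ,74)}
  {ν, ξ, ρ} × {72, 73, 74} = {(ν,72), (ν,73), (ν,74), (ξ,72), (ξ,73), (ξ,74), (ρ,72), (ρ,73), (ρ,74)}
These 17 distinct sets form the basis B.
Close under arbitrary unions to get τ_{X×Y}; counting gives |τ_{X×Y}| = 48.


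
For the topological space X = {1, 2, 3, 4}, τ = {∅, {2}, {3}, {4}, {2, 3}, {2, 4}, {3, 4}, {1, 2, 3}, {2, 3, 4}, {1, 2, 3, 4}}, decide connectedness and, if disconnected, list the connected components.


(X, τ) is disconnected; components = [{4}, {1, 2, 3}].

Find clopen sets (U ∈ τ with X ∖ U ∈ τ):
  U = ∅, X ∖ U = {1, 2, 3, 4} — both open, so U is clopen.
  U = {4}, X ∖ U = {1, 2, 3} — both open, so U is clopen.
  U = {1, 2, 3}, X ∖ U = {4} — both open, so U is clopen.
  U = {1, 2, 3, 4}, X ∖ U = ∅ — both open, so U is clopen.
Nontrivial clopen(s) exist: e.g. {1, 2, 3}. So (X, τ) is disconnected.
Compute connected components by grouping points that agree on all clopens:
  component: {4}
  component: {1, 2, 3}


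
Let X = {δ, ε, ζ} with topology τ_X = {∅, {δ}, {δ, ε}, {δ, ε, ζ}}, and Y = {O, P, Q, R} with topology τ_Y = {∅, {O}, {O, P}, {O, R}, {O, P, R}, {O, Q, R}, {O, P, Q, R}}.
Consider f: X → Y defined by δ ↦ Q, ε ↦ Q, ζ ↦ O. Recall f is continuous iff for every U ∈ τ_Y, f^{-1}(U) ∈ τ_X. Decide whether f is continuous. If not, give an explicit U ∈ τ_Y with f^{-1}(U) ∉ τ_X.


f is NOT continuous.

Compute f^{-1}(U) for each U ∈ τ_Y:
  U = ∅: f^{-1}(U) = ∅ ∈ τ_X ✓.
  U = {O}: f^{-1}(U) = {ζ} ∉ τ_X ✗.
  U = {O, P}: f^{-1}(U) = {ζ} ∉ τ_X ✗.
  U = {O, R}: f^{-1}(U) = {ζ} ∉ τ_X ✗.
  U = {O, P, R}: f^{-1}(U) = {ζ} ∉ τ_X ✗.
  U = {O, Q, R}: f^{-1}(U) = {δ, ε, ζ} ∈ τ_X ✓.
  U = {O, P, Q, R}: f^{-1}(U) = {δ, ε, ζ} ∈ τ_X ✓.
Found U = {O} with f^{-1}(U) = {ζ} not in τ_X. Therefore f is NOT continuous.


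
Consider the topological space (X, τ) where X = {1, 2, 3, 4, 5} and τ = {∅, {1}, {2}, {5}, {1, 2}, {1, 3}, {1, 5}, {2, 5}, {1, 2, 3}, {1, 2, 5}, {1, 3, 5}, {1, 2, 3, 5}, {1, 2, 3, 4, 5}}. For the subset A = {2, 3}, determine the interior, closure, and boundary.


int(A) = {2}, cl(A) = {2, 3, 4}, ∂A = {3, 4}.

Closed sets in (X, τ) are complements of opens:
  closed(X, τ) = {∅, {4}, {2, 4}, {3, 4}, {4, 5}, {1, 3, 4}, {2, 3, 4}, {2, 4, 5}, {3, 4, 5}, {1, 2, 3, 4}, {1, 3, 4, 5}, {2, 3, 4, 5}, {1, 2, 3, 4, 5}}.
int(A) = ⋃ {U ∈ τ : U ⊆ A}. Opens contained in A: ∅, {2}.
Taking the union of these: int(A) = {2}.
cl(A) = ⋂ {C closed : A ⊆ C}. Closed sets containing A: {2, 3, 4}, {1, 2, 3, 4}, {2, 3, 4, 5}, {1, 2, 3, 4, 5}.
Intersecting these: cl(A) = {2, 3, 4}.
∂A = cl(A) ∖ int(A) = {2, 3, 4} ∖ {2} = {3, 4}.


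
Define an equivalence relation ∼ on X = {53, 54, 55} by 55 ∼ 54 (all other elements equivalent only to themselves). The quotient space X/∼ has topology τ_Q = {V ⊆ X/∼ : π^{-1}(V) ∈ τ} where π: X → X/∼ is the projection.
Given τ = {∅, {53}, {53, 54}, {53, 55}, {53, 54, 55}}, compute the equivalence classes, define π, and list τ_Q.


X/∼ = {[53], [54=55]}; |τ_Q| = 3.

Equivalence classes: [53], [54=55].
Quotient map π: X → X/∼ sends 53 ↦ [53], 54 ↦ [54=55], 55 ↦ [54=55].
For each subset V ⊆ X/∼, compute π^{-1}(V) ⊆ X and check whether π^{-1}(V) ∈ τ. V is open in τ_Q iff π^{-1}(V) ∈ τ.
  V = {}: π^{-1}(V) = ∅ ∈ τ ✓.
  V = {[53]}: π^{-1}(V) = {53} ∈ τ ✓.
  V = {[54=55]}: π^{-1}(V) = {54, 55} ∉ τ ✗.
  V = {[53], [54=55]}: π^{-1}(V) = {53, 54, 55} ∈ τ ✓.
Open sets in the quotient: τ_Q = {{}, {[53]}, {[53], [54=55]}} (3 elements).


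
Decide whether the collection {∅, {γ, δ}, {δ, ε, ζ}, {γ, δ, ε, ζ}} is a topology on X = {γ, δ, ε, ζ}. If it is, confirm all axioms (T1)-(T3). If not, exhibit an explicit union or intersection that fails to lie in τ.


τ is NOT a topology on X.

Axiom (T1): ∅ ∈ τ? Yes; X ∈ τ? Yes.
Axiom (T2/T3): check pairwise unions and intersections of members of τ.
Counterexample for (T3): {γ, δ} ∩ {δ, ε, ζ} = {δ} ∉ τ. Therefore τ is NOT a topology.


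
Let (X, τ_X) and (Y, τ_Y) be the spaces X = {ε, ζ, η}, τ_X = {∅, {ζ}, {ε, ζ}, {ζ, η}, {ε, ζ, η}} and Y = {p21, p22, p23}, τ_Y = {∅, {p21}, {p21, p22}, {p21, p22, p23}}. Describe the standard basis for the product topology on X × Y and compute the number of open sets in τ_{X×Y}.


Basis B = {∅ × ∅, {ζ} × {p21}, {ε, ζ} × {p21}, {ζ} × {p21, p22}, {ζ, η} × {p21}, {ε, ζ, η} × {p21}, {ζ} × {p21, p22, p23}, {ε, ζ} × {p21, p22}, {ζ, η} × {p21, p22}, {ε, ζ} × {p21, p22, p23}, {ε, ζ, η} × {p21, p22}, {ζ, η} × {p21, p22, p23}, {ε, ζ, η} × {p21, p22, p23}}; |τ_{X×Y}| = 30.

Enumerate products U × V with U ∈ τ_X, V ∈ τ_Y (deduplicated):
  ∅ × ∅ = {} (∅)
  {ζ} × {p21} = {(ζ,p21)}
  {ε, ζ} × {p21} = {(ε,p21), (ζ,p21)}
  {ζ} × {p21, p22} = {(ζ,p21), (ζ,p22)}
  {ζ, η} × {p21} = {(ζ,p21), (η,p21)}
  {ε, ζ, η} × {p21} = {(ε,p21), (ζ,p21), (η,p21)}
  {ζ} × {p21, p22, p23} = {(ζ,p21), (ζ,p22), (ζ,p23)}
  {ε, ζ} × {p21, p22} = {(ε,p21), (ε,p22), (ζ,p21), (ζ,p22)}
  {ζ, η} × {p21, p22} = {(ζ,p21), (ζ,p22), (η,p21), (η,p22)}
  {ε, ζ} × {p21, p22, p23} = {(ε,p21), (ε,p22), (ε,p23), (ζ,p21), (ζ,p22), (ζ,p23)}
  {ε, ζ, η} × {p21, p22} = {(ε,p21), (ε,p22), (ζ,p21), (ζ,p22), (η,p21), (η,p22)}
  {ζ, η} × {p21, p22, p23} = {(ζ,p21), (ζ,p22), (ζ,p23), (η,p21), (η,p22), (η,p23)}
  {ε, ζ, η} × {p21, p22, p23} = {(ε,p21), (ε,p22), (ε,p23), (ζ,p21), (ζ,p22), (ζ,p23), (η,p21), (η,p22), (η,p23)}
These 13 distinct sets form the basis B.
Close under arbitrary unions to get τ_{X×Y}; counting gives |τ_{X×Y}| = 30.


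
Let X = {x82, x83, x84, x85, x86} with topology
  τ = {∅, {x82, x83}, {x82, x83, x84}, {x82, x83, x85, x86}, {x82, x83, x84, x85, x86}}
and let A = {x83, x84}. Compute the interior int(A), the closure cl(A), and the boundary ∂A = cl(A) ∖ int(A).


int(A) = ∅, cl(A) = {x82, x83, x84, x85, x86}, ∂A = {x82, x83, x84, x85, x86}.

Closed sets in (X, τ) are complements of opens:
  closed(X, τ) = {∅, {x84}, {x85, x86}, {x84, x85, x86}, {x82, x83, x84, x85, x86}}.
int(A) = ⋃ {U ∈ τ : U ⊆ A}. Opens contained in A: ∅.
Taking the union of these: int(A) = ∅.
cl(A) = ⋂ {C closed : A ⊆ C}. Closed sets containing A: {x82, x83, x84, x85, x86}.
Intersecting these: cl(A) = {x82, x83, x84, x85, x86}.
∂A = cl(A) ∖ int(A) = {x82, x83, x84, x85, x86} ∖ ∅ = {x82, x83, x84, x85, x86}.


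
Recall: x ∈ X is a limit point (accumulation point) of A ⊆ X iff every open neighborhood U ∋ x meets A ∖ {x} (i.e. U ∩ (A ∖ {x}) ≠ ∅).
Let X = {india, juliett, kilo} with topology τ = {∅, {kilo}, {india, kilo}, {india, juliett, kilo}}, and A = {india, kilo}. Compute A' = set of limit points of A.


A' = {india, juliett}

For each x ∈ X, list the open sets U ∈ τ with x ∈ U, then check whether U ∩ (A ∖ {x}) ≠ ∅ for every such U.
  x = india: opens ∋ x are {india, kilo}, {india, juliett, kilo}; each meets A ∖ {india}, so x IS a limit point.
  x = juliett: opens ∋ x are {india, juliett, kilo}; each meets A ∖ {juliett}, so x IS a limit point.
  x = kilo: open {kilo} ∋ x has {kilo} ∩ (A ∖ {kilo}) = ∅, so x is NOT a limit point.
Collecting: A' = {india, juliett}.


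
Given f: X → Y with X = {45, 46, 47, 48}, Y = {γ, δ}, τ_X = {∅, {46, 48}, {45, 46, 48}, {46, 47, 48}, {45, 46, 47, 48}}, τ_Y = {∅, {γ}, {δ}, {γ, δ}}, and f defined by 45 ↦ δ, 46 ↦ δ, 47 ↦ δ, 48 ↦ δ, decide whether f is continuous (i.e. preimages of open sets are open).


f IS continuous.

Compute f^{-1}(U) for each U ∈ τ_Y:
  U = ∅: f^{-1}(U) = ∅ ∈ τ_X ✓.
  U = {γ}: f^{-1}(U) = ∅ ∈ τ_X ✓.
  U = {δ}: f^{-1}(U) = {45, 46, 47, 48} ∈ τ_X ✓.
  U = {γ, δ}: f^{-1}(U) = {45, 46, 47, 48} ∈ τ_X ✓.
Every preimage lies in τ_X, so f IS continuous.


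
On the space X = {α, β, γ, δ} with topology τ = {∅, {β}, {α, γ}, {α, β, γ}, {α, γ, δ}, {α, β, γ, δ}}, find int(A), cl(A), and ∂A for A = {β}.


int(A) = {β}, cl(A) = {β}, ∂A = ∅.

Closed sets in (X, τ) are complements of opens:
  closed(X, τ) = {∅, {β}, {δ}, {β, δ}, {α, γ, δ}, {α, β, γ, δ}}.
int(A) = ⋃ {U ∈ τ : U ⊆ A}. Opens contained in A: ∅, {β}.
Taking the union of these: int(A) = {β}.
cl(A) = ⋂ {C closed : A ⊆ C}. Closed sets containing A: {β}, {β, δ}, {α, β, γ, δ}.
Intersecting these: cl(A) = {β}.
∂A = cl(A) ∖ int(A) = {β} ∖ {β} = ∅.


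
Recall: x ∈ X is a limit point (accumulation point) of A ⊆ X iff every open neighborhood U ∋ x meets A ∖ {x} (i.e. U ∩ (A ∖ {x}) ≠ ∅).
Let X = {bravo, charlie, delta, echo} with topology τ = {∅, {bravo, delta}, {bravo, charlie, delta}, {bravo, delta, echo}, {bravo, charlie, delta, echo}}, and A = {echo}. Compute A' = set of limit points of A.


A' = ∅

For each x ∈ X, list the open sets U ∈ τ with x ∈ U, then check whether U ∩ (A ∖ {x}) ≠ ∅ for every such U.
  x = bravo: open {bravo, delta} ∋ x has {bravo, delta} ∩ (A ∖ {bravo}) = ∅, so x is NOT a limit point.
  x = charlie: open {bravo, charlie, delta} ∋ x has {bravo, charlie, delta} ∩ (A ∖ {charlie}) = ∅, so x is NOT a limit point.
  x = delta: open {bravo, delta} ∋ x has {bravo, delta} ∩ (A ∖ {delta}) = ∅, so x is NOT a limit point.
  x = echo: open {bravo, delta, echo} ∋ x has {bravo, delta, echo} ∩ (A ∖ {echo}) = ∅, so x is NOT a limit point.
Collecting: A' = ∅.


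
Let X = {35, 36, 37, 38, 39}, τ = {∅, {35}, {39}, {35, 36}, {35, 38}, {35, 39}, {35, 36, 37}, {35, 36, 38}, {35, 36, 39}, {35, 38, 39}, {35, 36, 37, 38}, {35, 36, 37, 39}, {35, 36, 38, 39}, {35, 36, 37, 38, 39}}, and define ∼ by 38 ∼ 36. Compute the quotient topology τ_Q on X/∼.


X/∼ = {[35], [36=38], [37], [39]}; |τ_Q| = 8.

Equivalence classes: [35], [36=38], [37], [39].
Quotient map π: X → X/∼ sends 35 ↦ [35], 36 ↦ [36=38], 37 ↦ [37], 38 ↦ [36=38], 39 ↦ [39].
For each subset V ⊆ X/∼, compute π^{-1}(V) ⊆ X and check whether π^{-1}(V) ∈ τ. V is open in τ_Q iff π^{-1}(V) ∈ τ.
  V = {}: π^{-1}(V) = ∅ ∈ τ ✓.
  V = {[35]}: π^{-1}(V) = {35} ∈ τ ✓.
  V = {[36=38]}: π^{-1}(V) = {36, 38} ∉ τ ✗.
  V = {[35], [36=38]}: π^{-1}(V) = {35, 36, 38} ∈ τ ✓.
  V = {[37]}: π^{-1}(V) = {37} ∉ τ ✗.
  V = {[35], [37]}: π^{-1}(V) = {35, 37} ∉ τ ✗.
  V = {[36=38], [37]}: π^{-1}(V) = {36, 37, 38} ∉ τ ✗.
  V = {[35], [36=38], [37]}: π^{-1}(V) = {35, 36, 37, 38} ∈ τ ✓.
  V = {[39]}: π^{-1}(V) = {39} ∈ τ ✓.
  V = {[35], [39]}: π^{-1}(V) = {35, 39} ∈ τ ✓.
  V = {[36=38], [39]}: π^{-1}(V) = {36, 38, 39} ∉ τ ✗.
  V = {[35], [36=38], [39]}: π^{-1}(V) = {35, 36, 38, 39} ∈ τ ✓.
  V = {[37], [39]}: π^{-1}(V) = {37, 39} ∉ τ ✗.
  V = {[35], [37], [39]}: π^{-1}(V) = {35, 37, 39} ∉ τ ✗.
  V = {[36=38], [37], [39]}: π^{-1}(V) = {36, 37, 38, 39} ∉ τ ✗.
  V = {[35], [36=38], [37], [39]}: π^{-1}(V) = {35, 36, 37, 38, 39} ∈ τ ✓.
Open sets in the quotient: τ_Q = {{}, {[35]}, {[35], [36=38]}, {[35], [36=38], [37]}, {[39]}, {[35], [39]}, {[35], [36=38], [39]}, {[35], [36=38], [37], [39]}} (8 elements).


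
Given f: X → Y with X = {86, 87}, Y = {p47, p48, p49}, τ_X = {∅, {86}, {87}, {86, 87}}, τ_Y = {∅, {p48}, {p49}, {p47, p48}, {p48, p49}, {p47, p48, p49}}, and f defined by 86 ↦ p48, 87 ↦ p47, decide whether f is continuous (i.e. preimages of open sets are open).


f IS continuous.

Compute f^{-1}(U) for each U ∈ τ_Y:
  U = ∅: f^{-1}(U) = ∅ ∈ τ_X ✓.
  U = {p48}: f^{-1}(U) = {86} ∈ τ_X ✓.
  U = {p49}: f^{-1}(U) = ∅ ∈ τ_X ✓.
  U = {p47, p48}: f^{-1}(U) = {86, 87} ∈ τ_X ✓.
  U = {p48, p49}: f^{-1}(U) = {86} ∈ τ_X ✓.
  U = {p47, p48, p49}: f^{-1}(U) = {86, 87} ∈ τ_X ✓.
Every preimage lies in τ_X, so f IS continuous.


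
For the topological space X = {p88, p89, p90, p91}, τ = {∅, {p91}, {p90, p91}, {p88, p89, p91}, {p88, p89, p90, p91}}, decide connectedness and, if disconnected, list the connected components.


(X, τ) is connected.

Find clopen sets (U ∈ τ with X ∖ U ∈ τ):
  U = ∅, X ∖ U = {p88, p89, p90, p91} — both open, so U is clopen.
  U = {p88, p89, p90, p91}, X ∖ U = ∅ — both open, so U is clopen.
Only trivial clopens (∅ and X) exist, so (X, τ) is connected.
Compute connected components by grouping points that agree on all clopens:
  component: {p88, p89, p90, p91}


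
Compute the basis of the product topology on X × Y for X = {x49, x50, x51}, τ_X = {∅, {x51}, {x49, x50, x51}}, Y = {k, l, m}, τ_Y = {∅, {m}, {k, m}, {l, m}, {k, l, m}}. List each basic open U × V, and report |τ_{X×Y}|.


Basis B = {∅ × ∅, {x51} × {m}, {x51} × {k, m}, {x51} × {l, m}, {x49, x50, x51} × {m}, {x51} × {k, l, m}, {x49, x50, x51} × {k, m}, {x49, x50, x51} × {l, m}, {x49, x50, x51} × {k, l, m}}; |τ_{X×Y}| = 14.

Enumerate products U × V with U ∈ τ_X, V ∈ τ_Y (deduplicated):
  ∅ × ∅ = {} (∅)
  {x51} × {m} = {(x51,m)}
  {x51} × {k, m} = {(x51,k), (x51,m)}
  {x51} × {l, m} = {(x51,l), (x51,m)}
  {x49, x50, x51} × {m} = {(x49,m), (x50,m), (x51,m)}
  {x51} × {k, l, m} = {(x51,k), (x51,l), (x51,m)}
  {x49, x50, x51} × {k, m} = {(x49,k), (x49,m), (x50,k), (x50,m), (x51,k), (x51,m)}
  {x49, x50, x51} × {l, m} = {(x49,l), (x49,m), (x50,l), (x50,m), (x51,l), (x51,m)}
  {x49, x50, x51} × {k, l, m} = {(x49,k), (x49,l), (x49,m), (x50,k), (x50,l), (x50,m), (x51,k), (x51,l), (x51,m)}
These 9 distinct sets form the basis B.
Close under arbitrary unions to get τ_{X×Y}; counting gives |τ_{X×Y}| = 14.


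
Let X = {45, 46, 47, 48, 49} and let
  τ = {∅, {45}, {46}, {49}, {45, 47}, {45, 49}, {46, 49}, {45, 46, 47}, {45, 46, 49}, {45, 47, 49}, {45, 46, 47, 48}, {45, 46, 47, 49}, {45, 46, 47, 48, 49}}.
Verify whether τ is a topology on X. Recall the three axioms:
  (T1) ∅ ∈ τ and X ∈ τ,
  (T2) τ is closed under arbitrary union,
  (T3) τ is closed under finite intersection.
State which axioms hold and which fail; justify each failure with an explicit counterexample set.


τ is NOT a topology on X.

Axiom (T1): ∅ ∈ τ? Yes; X ∈ τ? Yes.
Axiom (T2/T3): check pairwise unions and intersections of members of τ.
Counterexample for (T2): {45} ∪ {46} = {45, 46} ∉ τ. Therefore τ is NOT a topology.


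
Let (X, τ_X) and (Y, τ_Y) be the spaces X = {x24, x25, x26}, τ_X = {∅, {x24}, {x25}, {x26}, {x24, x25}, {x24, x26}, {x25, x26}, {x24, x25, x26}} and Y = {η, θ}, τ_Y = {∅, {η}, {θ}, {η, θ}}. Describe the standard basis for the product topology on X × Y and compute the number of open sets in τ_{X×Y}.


Basis B = {∅ × ∅, {x24} × {η}, {x24} × {θ}, {x25} × {η}, {x25} × {θ}, {x26} × {η}, {x26} × {θ}, {x24} × {η, θ}, {x24, x25} × {η}, {x24, x26} × {η}, {x24, x25} × {θ}, {x24, x26} × {θ}, {x25} × {η, θ}, {x25, x26} × {η}, {x25, x26} × {θ}, {x26} × {η, θ}, {x24, x25, x26} × {η}, {x24, x25, x26} × {θ}, {x24, x25} × {η, θ}, {x24, x26} × {η, θ}, {x25, x26} × {η, θ}, {x24, x25, x26} × {η, θ}}; |τ_{X×Y}| = 64.

Enumerate products U × V with U ∈ τ_X, V ∈ τ_Y (deduplicated):
  ∅ × ∅ = {} (∅)
  {x24} × {η} = {(x24,η)}
  {x24} × {θ} = {(x24,θ)}
  {x25} × {η} = {(x25,η)}
  {x25} × {θ} = {(x25,θ)}
  {x26} × {η} = {(x26,η)}
  {x26} × {θ} = {(x26,θ)}
  {x24} × {η, θ} = {(x24,η), (x24,θ)}
  {x24, x25} × {η} = {(x24,η), (x25,η)}
  {x24, x26} × {η} = {(x24,η), (x26,η)}
  {x24, x25} × {θ} = {(x24,θ), (x25,θ)}
  {x24, x26} × {θ} = {(x24,θ), (x26,θ)}
  {x25} × {η, θ} = {(x25,η), (x25,θ)}
  {x25, x26} × {η} = {(x25,η), (x26,η)}
  {x25, x26} × {θ} = {(x25,θ), (x26,θ)}
  {x26} × {η, θ} = {(x26,η), (x26,θ)}
  {x24, x25, x26} × {η} = {(x24,η), (x25,η), (x26,η)}
  {x24, x25, x26} × {θ} = {(x24,θ), (x25,θ), (x26,θ)}
  {x24, x25} × {η, θ} = {(x24,η), (x24,θ), (x25,η), (x25,θ)}
  {x24, x26} × {η, θ} = {(x24,η), (x24,θ), (x26,η), (x26,θ)}
  {x25, x26} × {η, θ} = {(x25,η), (x25,θ), (x26,η), (x26,θ)}
  {x24, x25, x26} × {η, θ} = {(x24,η), (x24,θ), (x25,η), (x25,θ), (x26,η), (x26,θ)}
These 22 distinct sets form the basis B.
Close under arbitrary unions to get τ_{X×Y}; counting gives |τ_{X×Y}| = 64.


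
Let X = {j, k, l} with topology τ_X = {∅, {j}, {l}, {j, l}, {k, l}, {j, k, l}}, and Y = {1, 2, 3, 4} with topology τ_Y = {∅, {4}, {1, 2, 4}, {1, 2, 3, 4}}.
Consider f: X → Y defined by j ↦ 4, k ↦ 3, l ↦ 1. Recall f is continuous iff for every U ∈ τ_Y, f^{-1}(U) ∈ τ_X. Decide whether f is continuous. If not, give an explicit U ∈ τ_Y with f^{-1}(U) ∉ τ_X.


f IS continuous.

Compute f^{-1}(U) for each U ∈ τ_Y:
  U = ∅: f^{-1}(U) = ∅ ∈ τ_X ✓.
  U = {4}: f^{-1}(U) = {j} ∈ τ_X ✓.
  U = {1, 2, 4}: f^{-1}(U) = {j, l} ∈ τ_X ✓.
  U = {1, 2, 3, 4}: f^{-1}(U) = {j, k, l} ∈ τ_X ✓.
Every preimage lies in τ_X, so f IS continuous.


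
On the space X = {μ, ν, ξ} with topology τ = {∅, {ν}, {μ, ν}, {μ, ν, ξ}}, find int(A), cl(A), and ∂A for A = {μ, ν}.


int(A) = {μ, ν}, cl(A) = {μ, ν, ξ}, ∂A = {ξ}.

Closed sets in (X, τ) are complements of opens:
  closed(X, τ) = {∅, {ξ}, {μ, ξ}, {μ, ν, ξ}}.
int(A) = ⋃ {U ∈ τ : U ⊆ A}. Opens contained in A: ∅, {ν}, {μ, ν}.
Taking the union of these: int(A) = {μ, ν}.
cl(A) = ⋂ {C closed : A ⊆ C}. Closed sets containing A: {μ, ν, ξ}.
Intersecting these: cl(A) = {μ, ν, ξ}.
∂A = cl(A) ∖ int(A) = {μ, ν, ξ} ∖ {μ, ν} = {ξ}.


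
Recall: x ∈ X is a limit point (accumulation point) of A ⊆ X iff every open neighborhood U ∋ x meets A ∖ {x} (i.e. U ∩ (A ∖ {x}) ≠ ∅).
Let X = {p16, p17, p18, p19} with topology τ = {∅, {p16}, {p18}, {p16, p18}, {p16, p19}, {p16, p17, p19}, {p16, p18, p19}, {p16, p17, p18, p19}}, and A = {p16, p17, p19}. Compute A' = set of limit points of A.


A' = {p17, p19}

For each x ∈ X, list the open sets U ∈ τ with x ∈ U, then check whether U ∩ (A ∖ {x}) ≠ ∅ for every such U.
  x = p16: open {p16} ∋ x has {p16} ∩ (A ∖ {p16}) = ∅, so x is NOT a limit point.
  x = p17: opens ∋ x are {p16, p17, p19}, {p16, p17, p18, p19}; each meets A ∖ {p17}, so x IS a limit point.
  x = p18: open {p18} ∋ x has {p18} ∩ (A ∖ {p18}) = ∅, so x is NOT a limit point.
  x = p19: opens ∋ x are {p16, p19}, {p16, p17, p19}, {p16, p18, p19}, {p16, p17, p18, p19}; each meets A ∖ {p19}, so x IS a limit point.
Collecting: A' = {p17, p19}.


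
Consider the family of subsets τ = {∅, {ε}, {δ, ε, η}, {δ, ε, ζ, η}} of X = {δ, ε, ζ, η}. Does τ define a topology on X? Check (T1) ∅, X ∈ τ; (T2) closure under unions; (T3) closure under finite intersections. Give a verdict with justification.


τ IS a topology on X.

Axiom (T1): ∅ ∈ τ? Yes; X ∈ τ? Yes.
Axiom (T2/T3): check pairwise unions and intersections of members of τ.
All pairwise intersections and unions checked — each lies in τ. Therefore τ satisfies (T1), (T2), (T3): it IS a topology on X.


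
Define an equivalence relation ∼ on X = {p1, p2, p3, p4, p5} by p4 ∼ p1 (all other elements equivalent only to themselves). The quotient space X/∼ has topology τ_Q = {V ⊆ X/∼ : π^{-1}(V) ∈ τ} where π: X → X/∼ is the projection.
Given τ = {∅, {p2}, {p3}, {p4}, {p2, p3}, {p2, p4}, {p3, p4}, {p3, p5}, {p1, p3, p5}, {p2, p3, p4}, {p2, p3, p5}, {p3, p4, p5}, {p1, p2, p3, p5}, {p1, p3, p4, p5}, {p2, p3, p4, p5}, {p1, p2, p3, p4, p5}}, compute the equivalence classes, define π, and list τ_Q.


X/∼ = {[p1=p4], [p2], [p3], [p5]}; |τ_Q| = 8.

Equivalence classes: [p1=p4], [p2], [p3], [p5].
Quotient map π: X → X/∼ sends p1 ↦ [p1=p4], p2 ↦ [p2], p3 ↦ [p3], p4 ↦ [p1=p4], p5 ↦ [p5].
For each subset V ⊆ X/∼, compute π^{-1}(V) ⊆ X and check whether π^{-1}(V) ∈ τ. V is open in τ_Q iff π^{-1}(V) ∈ τ.
  V = {}: π^{-1}(V) = ∅ ∈ τ ✓.
  V = {[p1=p4]}: π^{-1}(V) = {p1, p4} ∉ τ ✗.
  V = {[p2]}: π^{-1}(V) = {p2} ∈ τ ✓.
  V = {[p1=p4], [p2]}: π^{-1}(V) = {p1, p2, p4} ∉ τ ✗.
  V = {[p3]}: π^{-1}(V) = {p3} ∈ τ ✓.
  V = {[p1=p4], [p3]}: π^{-1}(V) = {p1, p3, p4} ∉ τ ✗.
  V = {[p2], [p3]}: π^{-1}(V) = {p2, p3} ∈ τ ✓.
  V = {[p1=p4], [p2], [p3]}: π^{-1}(V) = {p1, p2, p3, p4} ∉ τ ✗.
  V = {[p5]}: π^{-1}(V) = {p5} ∉ τ ✗.
  V = {[p1=p4], [p5]}: π^{-1}(V) = {p1, p4, p5} ∉ τ ✗.
  V = {[p2], [p5]}: π^{-1}(V) = {p2, p5} ∉ τ ✗.
  V = {[p1=p4], [p2], [p5]}: π^{-1}(V) = {p1, p2, p4, p5} ∉ τ ✗.
  V = {[p3], [p5]}: π^{-1}(V) = {p3, p5} ∈ τ ✓.
  V = {[p1=p4], [p3], [p5]}: π^{-1}(V) = {p1, p3, p4, p5} ∈ τ ✓.
  V = {[p2], [p3], [p5]}: π^{-1}(V) = {p2, p3, p5} ∈ τ ✓.
  V = {[p1=p4], [p2], [p3], [p5]}: π^{-1}(V) = {p1, p2, p3, p4, p5} ∈ τ ✓.
Open sets in the quotient: τ_Q = {{}, {[p2]}, {[p3]}, {[p2], [p3]}, {[p3], [p5]}, {[p1=p4], [p3], [p5]}, {[p2], [p3], [p5]}, {[p1=p4], [p2], [p3], [p5]}} (8 elements).


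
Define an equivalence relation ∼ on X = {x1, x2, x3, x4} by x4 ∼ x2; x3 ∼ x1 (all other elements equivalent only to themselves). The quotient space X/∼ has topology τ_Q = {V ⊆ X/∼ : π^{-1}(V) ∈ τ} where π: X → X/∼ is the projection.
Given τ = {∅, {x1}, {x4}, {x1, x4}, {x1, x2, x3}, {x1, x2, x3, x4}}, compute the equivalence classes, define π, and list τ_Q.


X/∼ = {[x1=x3], [x2=x4]}; |τ_Q| = 2.

Equivalence classes: [x1=x3], [x2=x4].
Quotient map π: X → X/∼ sends x1 ↦ [x1=x3], x2 ↦ [x2=x4], x3 ↦ [x1=x3], x4 ↦ [x2=x4].
For each subset V ⊆ X/∼, compute π^{-1}(V) ⊆ X and check whether π^{-1}(V) ∈ τ. V is open in τ_Q iff π^{-1}(V) ∈ τ.
  V = {}: π^{-1}(V) = ∅ ∈ τ ✓.
  V = {[x1=x3]}: π^{-1}(V) = {x1, x3} ∉ τ ✗.
  V = {[x2=x4]}: π^{-1}(V) = {x2, x4} ∉ τ ✗.
  V = {[x1=x3], [x2=x4]}: π^{-1}(V) = {x1, x2, x3, x4} ∈ τ ✓.
Open sets in the quotient: τ_Q = {{}, {[x1=x3], [x2=x4]}} (2 elements).


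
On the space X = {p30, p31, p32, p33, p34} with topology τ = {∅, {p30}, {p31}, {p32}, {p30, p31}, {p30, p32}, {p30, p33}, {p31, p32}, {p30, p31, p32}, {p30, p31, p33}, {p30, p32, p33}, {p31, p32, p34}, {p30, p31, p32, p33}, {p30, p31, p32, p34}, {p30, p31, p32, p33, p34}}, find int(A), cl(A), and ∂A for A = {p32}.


int(A) = {p32}, cl(A) = {p32, p34}, ∂A = {p34}.

Closed sets in (X, τ) are complements of opens:
  closed(X, τ) = {∅, {p33}, {p34}, {p30, p33}, {p31, p34}, {p32, p34}, {p33, p34}, {p30, p33, p34}, {p31, p32, p34}, {p31, p33, p34}, {p32, p33, p34}, {p30, p31, p33, p34}, {p30, p32, p33, p34}, {p31, p32, p33, p34}, {p30, p31, p32, p33, p34}}.
int(A) = ⋃ {U ∈ τ : U ⊆ A}. Opens contained in A: ∅, {p32}.
Taking the union of these: int(A) = {p32}.
cl(A) = ⋂ {C closed : A ⊆ C}. Closed sets containing A: {p32, p34}, {p31, p32, p34}, {p32, p33, p34}, {p30, p32, p33, p34}, {p31, p32, p33, p34}, {p30, p31, p32, p33, p34}.
Intersecting these: cl(A) = {p32, p34}.
∂A = cl(A) ∖ int(A) = {p32, p34} ∖ {p32} = {p34}.


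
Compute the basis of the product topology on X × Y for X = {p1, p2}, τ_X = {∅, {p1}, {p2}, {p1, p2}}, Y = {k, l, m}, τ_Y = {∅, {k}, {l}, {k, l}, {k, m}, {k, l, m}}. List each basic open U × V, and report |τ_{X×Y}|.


Basis B = {∅ × ∅, {p1} × {k}, {p1} × {l}, {p2} × {k}, {p2} × {l}, {p1} × {k, l}, {p1} × {k, m}, {p1, p2} × {k}, {p1, p2} × {l}, {p2} × {k, l}, {p2} × {k, m}, {p1} × {k, l, m}, {p2} × {k, l, m}, {p1, p2} × {k, l}, {p1, p2} × {k, m}, {p1, p2} × {k, l, m}}; |τ_{X×Y}| = 36.

Enumerate products U × V with U ∈ τ_X, V ∈ τ_Y (deduplicated):
  ∅ × ∅ = {} (∅)
  {p1} × {k} = {(p1,k)}
  {p1} × {l} = {(p1,l)}
  {p2} × {k} = {(p2,k)}
  {p2} × {l} = {(p2,l)}
  {p1} × {k, l} = {(p1,k), (p1,l)}
  {p1} × {k, m} = {(p1,k), (p1,m)}
  {p1, p2} × {k} = {(p1,k), (p2,k)}
  {p1, p2} × {l} = {(p1,l), (p2,l)}
  {p2} × {k, l} = {(p2,k), (p2,l)}
  {p2} × {k, m} = {(p2,k), (p2,m)}
  {p1} × {k, l, m} = {(p1,k), (p1,l), (p1,m)}
  {p2} × {k, l, m} = {(p2,k), (p2,l), (p2,m)}
  {p1, p2} × {k, l} = {(p1,k), (p1,l), (p2,k), (p2,l)}
  {p1, p2} × {k, m} = {(p1,k), (p1,m), (p2,k), (p2,m)}
  {p1, p2} × {k, l, m} = {(p1,k), (p1,l), (p1,m), (p2,k), (p2,l), (p2,m)}
These 16 distinct sets form the basis B.
Close under arbitrary unions to get τ_{X×Y}; counting gives |τ_{X×Y}| = 36.


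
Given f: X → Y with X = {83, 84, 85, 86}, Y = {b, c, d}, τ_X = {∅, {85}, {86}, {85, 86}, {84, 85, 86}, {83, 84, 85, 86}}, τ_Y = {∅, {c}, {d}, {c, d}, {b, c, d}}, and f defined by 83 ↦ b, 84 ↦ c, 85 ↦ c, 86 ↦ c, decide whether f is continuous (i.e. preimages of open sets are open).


f IS continuous.

Compute f^{-1}(U) for each U ∈ τ_Y:
  U = ∅: f^{-1}(U) = ∅ ∈ τ_X ✓.
  U = {c}: f^{-1}(U) = {84, 85, 86} ∈ τ_X ✓.
  U = {d}: f^{-1}(U) = ∅ ∈ τ_X ✓.
  U = {c, d}: f^{-1}(U) = {84, 85, 86} ∈ τ_X ✓.
  U = {b, c, d}: f^{-1}(U) = {83, 84, 85, 86} ∈ τ_X ✓.
Every preimage lies in τ_X, so f IS continuous.


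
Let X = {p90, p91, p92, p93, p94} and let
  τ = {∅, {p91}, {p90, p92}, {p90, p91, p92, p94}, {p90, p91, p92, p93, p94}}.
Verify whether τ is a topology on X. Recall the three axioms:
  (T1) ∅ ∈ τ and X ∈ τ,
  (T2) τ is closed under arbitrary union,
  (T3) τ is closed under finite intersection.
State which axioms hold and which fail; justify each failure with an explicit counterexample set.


τ is NOT a topology on X.

Axiom (T1): ∅ ∈ τ? Yes; X ∈ τ? Yes.
Axiom (T2/T3): check pairwise unions and intersections of members of τ.
Counterexample for (T2): {p91} ∪ {p90, p92} = {p90, p91, p92} ∉ τ. Therefore τ is NOT a topology.


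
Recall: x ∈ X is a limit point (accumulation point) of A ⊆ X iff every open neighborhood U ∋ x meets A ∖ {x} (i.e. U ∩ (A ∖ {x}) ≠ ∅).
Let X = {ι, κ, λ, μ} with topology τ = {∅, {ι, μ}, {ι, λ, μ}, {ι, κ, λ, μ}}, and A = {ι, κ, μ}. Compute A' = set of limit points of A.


A' = {ι, κ, λ, μ}

For each x ∈ X, list the open sets U ∈ τ with x ∈ U, then check whether U ∩ (A ∖ {x}) ≠ ∅ for every such U.
  x = ι: opens ∋ x are {ι, μ}, {ι, λ, μ}, {ι, κ, λ, μ}; each meets A ∖ {ι}, so x IS a limit point.
  x = κ: opens ∋ x are {ι, κ, λ, μ}; each meets A ∖ {κ}, so x IS a limit point.
  x = λ: opens ∋ x are {ι, λ, μ}, {ι, κ, λ, μ}; each meets A ∖ {λ}, so x IS a limit point.
  x = μ: opens ∋ x are {ι, μ}, {ι, λ, μ}, {ι, κ, λ, μ}; each meets A ∖ {μ}, so x IS a limit point.
Collecting: A' = {ι, κ, λ, μ}.


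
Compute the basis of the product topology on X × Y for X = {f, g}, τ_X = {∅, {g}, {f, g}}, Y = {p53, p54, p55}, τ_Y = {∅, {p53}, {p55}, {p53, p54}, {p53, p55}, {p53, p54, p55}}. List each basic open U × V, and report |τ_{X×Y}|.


Basis B = {∅ × ∅, {g} × {p53}, {g} × {p55}, {f, g} × {p53}, {f, g} × {p55}, {g} × {p53, p54}, {g} × {p53, p55}, {g} × {p53, p54, p55}, {f, g} × {p53, p54}, {f, g} × {p53, p55}, {f, g} × {p53, p54, p55}}; |τ_{X×Y}| = 18.

Enumerate products U × V with U ∈ τ_X, V ∈ τ_Y (deduplicated):
  ∅ × ∅ = {} (∅)
  {g} × {p53} = {(g,p53)}
  {g} × {p55} = {(g,p55)}
  {f, g} × {p53} = {(f,p53), (g,p53)}
  {f, g} × {p55} = {(f,p55), (g,p55)}
  {g} × {p53, p54} = {(g,p53), (g,p54)}
  {g} × {p53, p55} = {(g,p53), (g,p55)}
  {g} × {p53, p54, p55} = {(g,p53), (g,p54), (g,p55)}
  {f, g} × {p53, p54} = {(f,p53), (f,p54), (g,p53), (g,p54)}
  {f, g} × {p53, p55} = {(f,p53), (f,p55), (g,p53), (g,p55)}
  {f, g} × {p53, p54, p55} = {(f,p53), (f,p54), (f,p55), (g,p53), (g,p54), (g,p55)}
These 11 distinct sets form the basis B.
Close under arbitrary unions to get τ_{X×Y}; counting gives |τ_{X×Y}| = 18.


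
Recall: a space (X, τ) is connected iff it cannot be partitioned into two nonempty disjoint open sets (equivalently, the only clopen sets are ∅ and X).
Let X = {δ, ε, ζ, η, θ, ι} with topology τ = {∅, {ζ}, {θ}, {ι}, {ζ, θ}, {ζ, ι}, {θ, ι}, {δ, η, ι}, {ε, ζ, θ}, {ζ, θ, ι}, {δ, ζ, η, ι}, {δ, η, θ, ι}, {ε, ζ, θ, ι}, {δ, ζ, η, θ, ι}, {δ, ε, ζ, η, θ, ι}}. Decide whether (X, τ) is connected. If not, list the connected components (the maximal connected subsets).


(X, τ) is disconnected; components = [{δ, η, ι}, {ε, ζ, θ}].

Find clopen sets (U ∈ τ with X ∖ U ∈ τ):
  U = ∅, X ∖ U = {δ, ε, ζ, η, θ, ι} — both open, so U is clopen.
  U = {δ, η, ι}, X ∖ U = {ε, ζ, θ} — both open, so U is clopen.
  U = {ε, ζ, θ}, X ∖ U = {δ, η, ι} — both open, so U is clopen.
  U = {δ, ε, ζ, η, θ, ι}, X ∖ U = ∅ — both open, so U is clopen.
Nontrivial clopen(s) exist: e.g. {ε, ζ, θ}. So (X, τ) is disconnected.
Compute connected components by grouping points that agree on all clopens:
  component: {δ, η, ι}
  component: {ε, ζ, θ}


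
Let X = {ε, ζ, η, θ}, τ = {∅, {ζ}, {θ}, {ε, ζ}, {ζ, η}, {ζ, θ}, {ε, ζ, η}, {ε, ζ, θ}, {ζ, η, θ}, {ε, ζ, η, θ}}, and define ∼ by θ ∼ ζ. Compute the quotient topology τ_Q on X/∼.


X/∼ = {[ε], [ζ=θ], [η]}; |τ_Q| = 5.

Equivalence classes: [ε], [ζ=θ], [η].
Quotient map π: X → X/∼ sends ε ↦ [ε], ζ ↦ [ζ=θ], η ↦ [η], θ ↦ [ζ=θ].
For each subset V ⊆ X/∼, compute π^{-1}(V) ⊆ X and check whether π^{-1}(V) ∈ τ. V is open in τ_Q iff π^{-1}(V) ∈ τ.
  V = {}: π^{-1}(V) = ∅ ∈ τ ✓.
  V = {[ε]}: π^{-1}(V) = {ε} ∉ τ ✗.
  V = {[ζ=θ]}: π^{-1}(V) = {ζ, θ} ∈ τ ✓.
  V = {[ε], [ζ=θ]}: π^{-1}(V) = {ε, ζ, θ} ∈ τ ✓.
  V = {[η]}: π^{-1}(V) = {η} ∉ τ ✗.
  V = {[ε], [η]}: π^{-1}(V) = {ε, η} ∉ τ ✗.
  V = {[ζ=θ], [η]}: π^{-1}(V) = {ζ, η, θ} ∈ τ ✓.
  V = {[ε], [ζ=θ], [η]}: π^{-1}(V) = {ε, ζ, η, θ} ∈ τ ✓.
Open sets in the quotient: τ_Q = {{}, {[ζ=θ]}, {[ε], [ζ=θ]}, {[ζ=θ], [η]}, {[ε], [ζ=θ], [η]}} (5 elements).


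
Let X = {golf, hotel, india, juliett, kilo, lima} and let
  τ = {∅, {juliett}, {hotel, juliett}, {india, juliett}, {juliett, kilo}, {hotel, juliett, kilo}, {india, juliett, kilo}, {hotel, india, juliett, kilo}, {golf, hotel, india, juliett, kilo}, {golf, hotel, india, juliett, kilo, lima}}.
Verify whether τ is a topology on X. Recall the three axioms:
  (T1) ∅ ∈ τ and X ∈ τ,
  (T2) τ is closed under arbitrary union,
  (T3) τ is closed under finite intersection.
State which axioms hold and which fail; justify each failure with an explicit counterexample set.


τ is NOT a topology on X.

Axiom (T1): ∅ ∈ τ? Yes; X ∈ τ? Yes.
Axiom (T2/T3): check pairwise unions and intersections of members of τ.
Counterexample for (T2): {hotel, juliett} ∪ {india, juliett} = {hotel, india, juliett} ∉ τ. Therefore τ is NOT a topology.


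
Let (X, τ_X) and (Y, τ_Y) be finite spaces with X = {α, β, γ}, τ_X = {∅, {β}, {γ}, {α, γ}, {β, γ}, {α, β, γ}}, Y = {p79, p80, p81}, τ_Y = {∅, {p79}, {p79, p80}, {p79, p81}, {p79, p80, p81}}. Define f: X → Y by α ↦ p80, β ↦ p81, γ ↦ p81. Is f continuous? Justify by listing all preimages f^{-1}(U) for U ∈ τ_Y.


f is NOT continuous.

Compute f^{-1}(U) for each U ∈ τ_Y:
  U = ∅: f^{-1}(U) = ∅ ∈ τ_X ✓.
  U = {p79}: f^{-1}(U) = ∅ ∈ τ_X ✓.
  U = {p79, p80}: f^{-1}(U) = {α} ∉ τ_X ✗.
  U = {p79, p81}: f^{-1}(U) = {β, γ} ∈ τ_X ✓.
  U = {p79, p80, p81}: f^{-1}(U) = {α, β, γ} ∈ τ_X ✓.
Found U = {p79, p80} with f^{-1}(U) = {α} not in τ_X. Therefore f is NOT continuous.


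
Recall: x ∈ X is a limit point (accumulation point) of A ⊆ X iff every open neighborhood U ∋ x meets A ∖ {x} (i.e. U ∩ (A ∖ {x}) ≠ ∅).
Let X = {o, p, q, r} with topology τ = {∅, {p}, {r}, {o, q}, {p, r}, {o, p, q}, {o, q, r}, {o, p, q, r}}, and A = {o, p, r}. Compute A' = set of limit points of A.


A' = {q}

For each x ∈ X, list the open sets U ∈ τ with x ∈ U, then check whether U ∩ (A ∖ {x}) ≠ ∅ for every such U.
  x = o: open {o, q} ∋ x has {o, q} ∩ (A ∖ {o}) = ∅, so x is NOT a limit point.
  x = p: open {p} ∋ x has {p} ∩ (A ∖ {p}) = ∅, so x is NOT a limit point.
  x = q: opens ∋ x are {o, q}, {o, p, q}, {o, q, r}, {o, p, q, r}; each meets A ∖ {q}, so x IS a limit point.
  x = r: open {r} ∋ x has {r} ∩ (A ∖ {r}) = ∅, so x is NOT a limit point.
Collecting: A' = {q}.


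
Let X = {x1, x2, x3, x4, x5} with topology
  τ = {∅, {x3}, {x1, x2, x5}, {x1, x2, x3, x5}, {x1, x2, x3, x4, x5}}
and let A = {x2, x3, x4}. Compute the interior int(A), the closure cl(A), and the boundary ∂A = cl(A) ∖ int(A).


int(A) = {x3}, cl(A) = {x1, x2, x3, x4, x5}, ∂A = {x1, x2, x4, x5}.

Closed sets in (X, τ) are complements of opens:
  closed(X, τ) = {∅, {x4}, {x3, x4}, {x1, x2, x4, x5}, {x1, x2, x3, x4, x5}}.
int(A) = ⋃ {U ∈ τ : U ⊆ A}. Opens contained in A: ∅, {x3}.
Taking the union of these: int(A) = {x3}.
cl(A) = ⋂ {C closed : A ⊆ C}. Closed sets containing A: {x1, x2, x3, x4, x5}.
Intersecting these: cl(A) = {x1, x2, x3, x4, x5}.
∂A = cl(A) ∖ int(A) = {x1, x2, x3, x4, x5} ∖ {x3} = {x1, x2, x4, x5}.


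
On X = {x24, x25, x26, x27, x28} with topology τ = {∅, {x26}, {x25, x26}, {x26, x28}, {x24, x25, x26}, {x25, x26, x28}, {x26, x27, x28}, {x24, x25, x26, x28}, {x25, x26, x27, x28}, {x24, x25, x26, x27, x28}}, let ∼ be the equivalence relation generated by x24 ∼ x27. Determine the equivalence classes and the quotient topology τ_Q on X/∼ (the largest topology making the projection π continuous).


X/∼ = {[x24=x27], [x25], [x26], [x28]}; |τ_Q| = 6.

Equivalence classes: [x24=x27], [x25], [x26], [x28].
Quotient map π: X → X/∼ sends x24 ↦ [x24=x27], x25 ↦ [x25], x26 ↦ [x26], x27 ↦ [x24=x27], x28 ↦ [x28].
For each subset V ⊆ X/∼, compute π^{-1}(V) ⊆ X and check whether π^{-1}(V) ∈ τ. V is open in τ_Q iff π^{-1}(V) ∈ τ.
  V = {}: π^{-1}(V) = ∅ ∈ τ ✓.
  V = {[x24=x27]}: π^{-1}(V) = {x24, x27} ∉ τ ✗.
  V = {[x25]}: π^{-1}(V) = {x25} ∉ τ ✗.
  V = {[x24=x27], [x25]}: π^{-1}(V) = {x24, x25, x27} ∉ τ ✗.
  V = {[x26]}: π^{-1}(V) = {x26} ∈ τ ✓.
  V = {[x24=x27], [x26]}: π^{-1}(V) = {x24, x26, x27} ∉ τ ✗.
  V = {[x25], [x26]}: π^{-1}(V) = {x25, x26} ∈ τ ✓.
  V = {[x24=x27], [x25], [x26]}: π^{-1}(V) = {x24, x25, x26, x27} ∉ τ ✗.
  V = {[x28]}: π^{-1}(V) = {x28} ∉ τ ✗.
  V = {[x24=x27], [x28]}: π^{-1}(V) = {x24, x27, x28} ∉ τ ✗.
  V = {[x25], [x28]}: π^{-1}(V) = {x25, x28} ∉ τ ✗.
  V = {[x24=x27], [x25], [x28]}: π^{-1}(V) = {x24, x25, x27, x28} ∉ τ ✗.
  V = {[x26], [x28]}: π^{-1}(V) = {x26, x28} ∈ τ ✓.
  V = {[x24=x27], [x26], [x28]}: π^{-1}(V) = {x24, x26, x27, x28} ∉ τ ✗.
  V = {[x25], [x26], [x28]}: π^{-1}(V) = {x25, x26, x28} ∈ τ ✓.
  V = {[x24=x27], [x25], [x26], [x28]}: π^{-1}(V) = {x24, x25, x26, x27, x28} ∈ τ ✓.
Open sets in the quotient: τ_Q = {{}, {[x26]}, {[x25], [x26]}, {[x26], [x28]}, {[x25], [x26], [x28]}, {[x24=x27], [x25], [x26], [x28]}} (6 elements).


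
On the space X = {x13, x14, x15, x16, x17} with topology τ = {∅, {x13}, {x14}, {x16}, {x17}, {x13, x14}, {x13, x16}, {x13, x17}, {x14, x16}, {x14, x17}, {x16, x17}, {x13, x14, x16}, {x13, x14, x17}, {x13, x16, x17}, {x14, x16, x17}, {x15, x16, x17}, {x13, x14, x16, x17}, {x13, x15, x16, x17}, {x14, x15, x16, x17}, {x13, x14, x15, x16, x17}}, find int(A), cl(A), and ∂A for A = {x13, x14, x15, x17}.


int(A) = {x13, x14, x17}, cl(A) = {x13, x14, x15, x17}, ∂A = {x15}.

Closed sets in (X, τ) are complements of opens:
  closed(X, τ) = {∅, {x13}, {x14}, {x15}, {x13, x14}, {x13, x15}, {x14, x15}, {x15, x16}, {x15, x17}, {x13, x14, x15}, {x13, x15, x16}, {x13, x15, x17}, {x14, x15, x16}, {x14, x15, x17}, {x15, x16, x17}, {x13, x14, x15, x16}, {x13, x14, x15, x17}, {x13, x15, x16, x17}, {x14, x15, x16, x17}, {x13, x14, x15, x16, x17}}.
int(A) = ⋃ {U ∈ τ : U ⊆ A}. Opens contained in A: ∅, {x13}, {x14}, {x17}, {x13, x14}, {x13, x17}, {x14, x17}, {x13, x14, x17}.
Taking the union of these: int(A) = {x13, x14, x17}.
cl(A) = ⋂ {C closed : A ⊆ C}. Closed sets containing A: {x13, x14, x15, x17}, {x13, x14, x15, x16, x17}.
Intersecting these: cl(A) = {x13, x14, x15, x17}.
∂A = cl(A) ∖ int(A) = {x13, x14, x15, x17} ∖ {x13, x14, x17} = {x15}.


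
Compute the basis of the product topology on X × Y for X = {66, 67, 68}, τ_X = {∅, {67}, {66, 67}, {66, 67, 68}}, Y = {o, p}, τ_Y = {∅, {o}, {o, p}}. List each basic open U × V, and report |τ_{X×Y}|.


Basis B = {∅ × ∅, {67} × {o}, {66, 67} × {o}, {67} × {o, p}, {66, 67, 68} × {o}, {66, 67} × {o, p}, {66, 67, 68} × {o, p}}; |τ_{X×Y}| = 10.

Enumerate products U × V with U ∈ τ_X, V ∈ τ_Y (deduplicated):
  ∅ × ∅ = {} (∅)
  {67} × {o} = {(67,o)}
  {66, 67} × {o} = {(66,o), (67,o)}
  {67} × {o, p} = {(67,o), (67,p)}
  {66, 67, 68} × {o} = {(66,o), (67,o), (68,o)}
  {66, 67} × {o, p} = {(66,o), (66,p), (67,o), (67,p)}
  {66, 67, 68} × {o, p} = {(66,o), (66,p), (67,o), (67,p), (68,o), (68,p)}
These 7 distinct sets form the basis B.
Close under arbitrary unions to get τ_{X×Y}; counting gives |τ_{X×Y}| = 10.
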